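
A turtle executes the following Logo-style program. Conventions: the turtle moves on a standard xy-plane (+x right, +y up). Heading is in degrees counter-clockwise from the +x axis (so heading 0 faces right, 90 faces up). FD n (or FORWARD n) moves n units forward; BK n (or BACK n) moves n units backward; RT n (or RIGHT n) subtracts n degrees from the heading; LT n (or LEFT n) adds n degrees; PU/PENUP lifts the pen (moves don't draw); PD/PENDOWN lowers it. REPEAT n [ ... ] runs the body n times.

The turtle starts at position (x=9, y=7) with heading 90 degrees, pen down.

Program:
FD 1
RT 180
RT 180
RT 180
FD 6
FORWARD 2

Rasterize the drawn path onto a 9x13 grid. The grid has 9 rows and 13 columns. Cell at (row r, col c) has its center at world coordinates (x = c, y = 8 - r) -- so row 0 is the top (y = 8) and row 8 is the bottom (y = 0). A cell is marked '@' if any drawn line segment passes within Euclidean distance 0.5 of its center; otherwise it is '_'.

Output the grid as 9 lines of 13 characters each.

Segment 0: (9,7) -> (9,8)
Segment 1: (9,8) -> (9,2)
Segment 2: (9,2) -> (9,0)

Answer: _________@___
_________@___
_________@___
_________@___
_________@___
_________@___
_________@___
_________@___
_________@___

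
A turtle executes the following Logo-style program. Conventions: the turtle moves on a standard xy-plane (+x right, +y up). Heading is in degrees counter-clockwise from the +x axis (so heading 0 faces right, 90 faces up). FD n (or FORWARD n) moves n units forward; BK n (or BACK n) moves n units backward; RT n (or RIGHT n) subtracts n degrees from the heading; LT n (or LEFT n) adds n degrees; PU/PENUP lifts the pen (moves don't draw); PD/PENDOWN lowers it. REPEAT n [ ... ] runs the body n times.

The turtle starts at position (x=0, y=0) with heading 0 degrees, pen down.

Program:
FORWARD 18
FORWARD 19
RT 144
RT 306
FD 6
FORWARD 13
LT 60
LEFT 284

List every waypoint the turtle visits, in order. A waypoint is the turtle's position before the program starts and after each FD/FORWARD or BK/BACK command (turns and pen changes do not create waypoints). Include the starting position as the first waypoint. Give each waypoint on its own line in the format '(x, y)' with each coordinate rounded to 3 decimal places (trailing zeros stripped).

Answer: (0, 0)
(18, 0)
(37, 0)
(37, -6)
(37, -19)

Derivation:
Executing turtle program step by step:
Start: pos=(0,0), heading=0, pen down
FD 18: (0,0) -> (18,0) [heading=0, draw]
FD 19: (18,0) -> (37,0) [heading=0, draw]
RT 144: heading 0 -> 216
RT 306: heading 216 -> 270
FD 6: (37,0) -> (37,-6) [heading=270, draw]
FD 13: (37,-6) -> (37,-19) [heading=270, draw]
LT 60: heading 270 -> 330
LT 284: heading 330 -> 254
Final: pos=(37,-19), heading=254, 4 segment(s) drawn
Waypoints (5 total):
(0, 0)
(18, 0)
(37, 0)
(37, -6)
(37, -19)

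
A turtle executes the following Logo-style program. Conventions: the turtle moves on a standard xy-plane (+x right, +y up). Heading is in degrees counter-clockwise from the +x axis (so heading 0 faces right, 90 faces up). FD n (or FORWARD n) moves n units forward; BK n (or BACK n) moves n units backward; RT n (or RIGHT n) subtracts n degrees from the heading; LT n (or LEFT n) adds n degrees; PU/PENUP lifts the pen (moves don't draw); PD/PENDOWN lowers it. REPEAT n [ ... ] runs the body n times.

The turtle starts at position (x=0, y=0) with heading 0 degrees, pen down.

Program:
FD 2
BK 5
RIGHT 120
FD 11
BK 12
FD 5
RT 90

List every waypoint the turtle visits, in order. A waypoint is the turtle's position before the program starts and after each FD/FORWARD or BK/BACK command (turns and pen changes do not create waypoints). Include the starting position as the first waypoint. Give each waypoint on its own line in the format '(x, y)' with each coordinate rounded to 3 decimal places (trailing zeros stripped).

Answer: (0, 0)
(2, 0)
(-3, 0)
(-8.5, -9.526)
(-2.5, 0.866)
(-5, -3.464)

Derivation:
Executing turtle program step by step:
Start: pos=(0,0), heading=0, pen down
FD 2: (0,0) -> (2,0) [heading=0, draw]
BK 5: (2,0) -> (-3,0) [heading=0, draw]
RT 120: heading 0 -> 240
FD 11: (-3,0) -> (-8.5,-9.526) [heading=240, draw]
BK 12: (-8.5,-9.526) -> (-2.5,0.866) [heading=240, draw]
FD 5: (-2.5,0.866) -> (-5,-3.464) [heading=240, draw]
RT 90: heading 240 -> 150
Final: pos=(-5,-3.464), heading=150, 5 segment(s) drawn
Waypoints (6 total):
(0, 0)
(2, 0)
(-3, 0)
(-8.5, -9.526)
(-2.5, 0.866)
(-5, -3.464)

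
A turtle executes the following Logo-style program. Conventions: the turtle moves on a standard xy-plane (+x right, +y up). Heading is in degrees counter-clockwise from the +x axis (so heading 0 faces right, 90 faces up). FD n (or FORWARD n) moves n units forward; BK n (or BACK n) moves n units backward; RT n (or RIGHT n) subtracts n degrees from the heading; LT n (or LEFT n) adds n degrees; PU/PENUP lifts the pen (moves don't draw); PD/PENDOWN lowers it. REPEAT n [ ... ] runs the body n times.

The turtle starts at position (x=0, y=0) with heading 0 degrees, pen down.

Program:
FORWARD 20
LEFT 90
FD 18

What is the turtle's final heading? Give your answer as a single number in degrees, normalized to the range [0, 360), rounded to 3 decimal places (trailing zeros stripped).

Executing turtle program step by step:
Start: pos=(0,0), heading=0, pen down
FD 20: (0,0) -> (20,0) [heading=0, draw]
LT 90: heading 0 -> 90
FD 18: (20,0) -> (20,18) [heading=90, draw]
Final: pos=(20,18), heading=90, 2 segment(s) drawn

Answer: 90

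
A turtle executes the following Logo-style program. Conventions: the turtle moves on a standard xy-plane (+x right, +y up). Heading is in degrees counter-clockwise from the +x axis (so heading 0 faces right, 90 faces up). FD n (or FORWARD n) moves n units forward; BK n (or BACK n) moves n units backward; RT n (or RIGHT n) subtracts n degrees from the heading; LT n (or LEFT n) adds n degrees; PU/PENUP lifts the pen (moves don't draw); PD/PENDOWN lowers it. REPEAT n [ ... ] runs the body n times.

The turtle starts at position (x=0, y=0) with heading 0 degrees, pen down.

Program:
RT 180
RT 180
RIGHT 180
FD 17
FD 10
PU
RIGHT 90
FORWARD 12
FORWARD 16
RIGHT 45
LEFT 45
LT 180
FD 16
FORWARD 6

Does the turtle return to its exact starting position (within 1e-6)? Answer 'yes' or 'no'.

Answer: no

Derivation:
Executing turtle program step by step:
Start: pos=(0,0), heading=0, pen down
RT 180: heading 0 -> 180
RT 180: heading 180 -> 0
RT 180: heading 0 -> 180
FD 17: (0,0) -> (-17,0) [heading=180, draw]
FD 10: (-17,0) -> (-27,0) [heading=180, draw]
PU: pen up
RT 90: heading 180 -> 90
FD 12: (-27,0) -> (-27,12) [heading=90, move]
FD 16: (-27,12) -> (-27,28) [heading=90, move]
RT 45: heading 90 -> 45
LT 45: heading 45 -> 90
LT 180: heading 90 -> 270
FD 16: (-27,28) -> (-27,12) [heading=270, move]
FD 6: (-27,12) -> (-27,6) [heading=270, move]
Final: pos=(-27,6), heading=270, 2 segment(s) drawn

Start position: (0, 0)
Final position: (-27, 6)
Distance = 27.659; >= 1e-6 -> NOT closed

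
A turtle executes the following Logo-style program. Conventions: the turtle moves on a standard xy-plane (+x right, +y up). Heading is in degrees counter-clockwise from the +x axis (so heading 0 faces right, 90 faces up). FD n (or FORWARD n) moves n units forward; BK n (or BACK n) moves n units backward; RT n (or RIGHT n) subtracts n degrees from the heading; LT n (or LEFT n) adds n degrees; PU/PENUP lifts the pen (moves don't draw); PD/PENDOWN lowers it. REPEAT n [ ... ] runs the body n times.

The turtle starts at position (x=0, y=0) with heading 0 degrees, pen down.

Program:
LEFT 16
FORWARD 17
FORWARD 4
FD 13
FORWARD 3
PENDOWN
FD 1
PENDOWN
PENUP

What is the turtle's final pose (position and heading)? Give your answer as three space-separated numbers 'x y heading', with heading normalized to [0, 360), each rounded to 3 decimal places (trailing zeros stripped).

Executing turtle program step by step:
Start: pos=(0,0), heading=0, pen down
LT 16: heading 0 -> 16
FD 17: (0,0) -> (16.341,4.686) [heading=16, draw]
FD 4: (16.341,4.686) -> (20.186,5.788) [heading=16, draw]
FD 13: (20.186,5.788) -> (32.683,9.372) [heading=16, draw]
FD 3: (32.683,9.372) -> (35.567,10.199) [heading=16, draw]
PD: pen down
FD 1: (35.567,10.199) -> (36.528,10.474) [heading=16, draw]
PD: pen down
PU: pen up
Final: pos=(36.528,10.474), heading=16, 5 segment(s) drawn

Answer: 36.528 10.474 16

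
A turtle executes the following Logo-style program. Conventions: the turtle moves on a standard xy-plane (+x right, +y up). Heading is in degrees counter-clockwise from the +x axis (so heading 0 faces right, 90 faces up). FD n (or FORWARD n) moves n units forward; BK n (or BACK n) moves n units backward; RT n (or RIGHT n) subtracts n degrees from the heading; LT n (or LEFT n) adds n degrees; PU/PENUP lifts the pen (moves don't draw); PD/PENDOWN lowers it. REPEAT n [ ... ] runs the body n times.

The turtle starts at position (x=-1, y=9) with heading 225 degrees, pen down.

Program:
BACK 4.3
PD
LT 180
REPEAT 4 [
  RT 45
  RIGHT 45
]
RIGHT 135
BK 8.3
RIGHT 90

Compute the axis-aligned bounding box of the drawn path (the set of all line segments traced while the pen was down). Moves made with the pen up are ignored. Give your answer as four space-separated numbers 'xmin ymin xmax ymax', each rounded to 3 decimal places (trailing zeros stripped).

Executing turtle program step by step:
Start: pos=(-1,9), heading=225, pen down
BK 4.3: (-1,9) -> (2.041,12.041) [heading=225, draw]
PD: pen down
LT 180: heading 225 -> 45
REPEAT 4 [
  -- iteration 1/4 --
  RT 45: heading 45 -> 0
  RT 45: heading 0 -> 315
  -- iteration 2/4 --
  RT 45: heading 315 -> 270
  RT 45: heading 270 -> 225
  -- iteration 3/4 --
  RT 45: heading 225 -> 180
  RT 45: heading 180 -> 135
  -- iteration 4/4 --
  RT 45: heading 135 -> 90
  RT 45: heading 90 -> 45
]
RT 135: heading 45 -> 270
BK 8.3: (2.041,12.041) -> (2.041,20.341) [heading=270, draw]
RT 90: heading 270 -> 180
Final: pos=(2.041,20.341), heading=180, 2 segment(s) drawn

Segment endpoints: x in {-1, 2.041, 2.041}, y in {9, 12.041, 20.341}
xmin=-1, ymin=9, xmax=2.041, ymax=20.341

Answer: -1 9 2.041 20.341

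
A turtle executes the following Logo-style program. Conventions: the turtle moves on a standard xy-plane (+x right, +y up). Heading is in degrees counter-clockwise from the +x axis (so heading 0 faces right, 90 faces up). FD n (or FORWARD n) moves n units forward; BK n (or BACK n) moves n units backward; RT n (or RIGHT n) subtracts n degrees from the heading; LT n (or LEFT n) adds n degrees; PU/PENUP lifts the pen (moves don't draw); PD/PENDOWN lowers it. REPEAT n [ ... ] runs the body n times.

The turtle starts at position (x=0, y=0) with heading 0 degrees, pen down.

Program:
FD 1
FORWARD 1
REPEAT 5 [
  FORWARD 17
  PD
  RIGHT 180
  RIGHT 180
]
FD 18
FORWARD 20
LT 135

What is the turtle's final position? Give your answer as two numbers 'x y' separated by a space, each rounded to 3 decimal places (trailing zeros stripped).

Executing turtle program step by step:
Start: pos=(0,0), heading=0, pen down
FD 1: (0,0) -> (1,0) [heading=0, draw]
FD 1: (1,0) -> (2,0) [heading=0, draw]
REPEAT 5 [
  -- iteration 1/5 --
  FD 17: (2,0) -> (19,0) [heading=0, draw]
  PD: pen down
  RT 180: heading 0 -> 180
  RT 180: heading 180 -> 0
  -- iteration 2/5 --
  FD 17: (19,0) -> (36,0) [heading=0, draw]
  PD: pen down
  RT 180: heading 0 -> 180
  RT 180: heading 180 -> 0
  -- iteration 3/5 --
  FD 17: (36,0) -> (53,0) [heading=0, draw]
  PD: pen down
  RT 180: heading 0 -> 180
  RT 180: heading 180 -> 0
  -- iteration 4/5 --
  FD 17: (53,0) -> (70,0) [heading=0, draw]
  PD: pen down
  RT 180: heading 0 -> 180
  RT 180: heading 180 -> 0
  -- iteration 5/5 --
  FD 17: (70,0) -> (87,0) [heading=0, draw]
  PD: pen down
  RT 180: heading 0 -> 180
  RT 180: heading 180 -> 0
]
FD 18: (87,0) -> (105,0) [heading=0, draw]
FD 20: (105,0) -> (125,0) [heading=0, draw]
LT 135: heading 0 -> 135
Final: pos=(125,0), heading=135, 9 segment(s) drawn

Answer: 125 0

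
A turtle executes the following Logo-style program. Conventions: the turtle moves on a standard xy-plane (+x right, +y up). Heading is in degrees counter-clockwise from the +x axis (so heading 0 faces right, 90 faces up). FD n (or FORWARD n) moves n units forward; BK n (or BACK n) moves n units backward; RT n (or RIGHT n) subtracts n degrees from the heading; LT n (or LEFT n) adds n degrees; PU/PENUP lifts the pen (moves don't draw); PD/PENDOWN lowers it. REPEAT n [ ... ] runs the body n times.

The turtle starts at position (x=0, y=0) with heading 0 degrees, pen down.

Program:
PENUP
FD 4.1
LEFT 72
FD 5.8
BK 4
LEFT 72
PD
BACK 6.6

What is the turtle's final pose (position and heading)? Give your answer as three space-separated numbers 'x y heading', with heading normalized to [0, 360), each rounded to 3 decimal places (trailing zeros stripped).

Executing turtle program step by step:
Start: pos=(0,0), heading=0, pen down
PU: pen up
FD 4.1: (0,0) -> (4.1,0) [heading=0, move]
LT 72: heading 0 -> 72
FD 5.8: (4.1,0) -> (5.892,5.516) [heading=72, move]
BK 4: (5.892,5.516) -> (4.656,1.712) [heading=72, move]
LT 72: heading 72 -> 144
PD: pen down
BK 6.6: (4.656,1.712) -> (9.996,-2.167) [heading=144, draw]
Final: pos=(9.996,-2.167), heading=144, 1 segment(s) drawn

Answer: 9.996 -2.167 144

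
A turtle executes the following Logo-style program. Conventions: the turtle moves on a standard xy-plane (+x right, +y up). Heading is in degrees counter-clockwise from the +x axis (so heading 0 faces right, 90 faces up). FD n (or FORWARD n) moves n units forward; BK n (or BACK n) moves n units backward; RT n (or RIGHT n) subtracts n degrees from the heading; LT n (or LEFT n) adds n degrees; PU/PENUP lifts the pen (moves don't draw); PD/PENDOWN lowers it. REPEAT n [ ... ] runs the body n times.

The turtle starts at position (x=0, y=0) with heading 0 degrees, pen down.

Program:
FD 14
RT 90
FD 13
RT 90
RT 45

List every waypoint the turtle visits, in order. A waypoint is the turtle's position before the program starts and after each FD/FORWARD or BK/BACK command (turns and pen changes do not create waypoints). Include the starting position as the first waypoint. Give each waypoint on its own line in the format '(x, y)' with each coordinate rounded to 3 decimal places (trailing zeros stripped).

Executing turtle program step by step:
Start: pos=(0,0), heading=0, pen down
FD 14: (0,0) -> (14,0) [heading=0, draw]
RT 90: heading 0 -> 270
FD 13: (14,0) -> (14,-13) [heading=270, draw]
RT 90: heading 270 -> 180
RT 45: heading 180 -> 135
Final: pos=(14,-13), heading=135, 2 segment(s) drawn
Waypoints (3 total):
(0, 0)
(14, 0)
(14, -13)

Answer: (0, 0)
(14, 0)
(14, -13)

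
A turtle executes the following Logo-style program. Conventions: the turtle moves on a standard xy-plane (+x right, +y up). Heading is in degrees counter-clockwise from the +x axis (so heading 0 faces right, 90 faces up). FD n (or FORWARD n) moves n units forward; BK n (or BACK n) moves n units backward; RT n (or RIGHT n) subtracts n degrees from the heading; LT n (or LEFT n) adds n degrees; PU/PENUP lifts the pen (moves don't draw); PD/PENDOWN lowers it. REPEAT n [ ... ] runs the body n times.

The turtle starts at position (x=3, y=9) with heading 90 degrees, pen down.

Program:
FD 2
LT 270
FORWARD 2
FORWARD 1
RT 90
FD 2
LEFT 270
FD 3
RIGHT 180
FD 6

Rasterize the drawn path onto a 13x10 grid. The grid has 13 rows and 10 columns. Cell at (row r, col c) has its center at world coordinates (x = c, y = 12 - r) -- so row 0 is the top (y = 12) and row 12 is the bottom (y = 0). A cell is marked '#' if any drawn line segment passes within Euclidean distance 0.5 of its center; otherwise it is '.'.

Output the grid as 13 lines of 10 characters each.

Answer: ..........
...####...
...#..#...
...#######
..........
..........
..........
..........
..........
..........
..........
..........
..........

Derivation:
Segment 0: (3,9) -> (3,11)
Segment 1: (3,11) -> (5,11)
Segment 2: (5,11) -> (6,11)
Segment 3: (6,11) -> (6,9)
Segment 4: (6,9) -> (3,9)
Segment 5: (3,9) -> (9,9)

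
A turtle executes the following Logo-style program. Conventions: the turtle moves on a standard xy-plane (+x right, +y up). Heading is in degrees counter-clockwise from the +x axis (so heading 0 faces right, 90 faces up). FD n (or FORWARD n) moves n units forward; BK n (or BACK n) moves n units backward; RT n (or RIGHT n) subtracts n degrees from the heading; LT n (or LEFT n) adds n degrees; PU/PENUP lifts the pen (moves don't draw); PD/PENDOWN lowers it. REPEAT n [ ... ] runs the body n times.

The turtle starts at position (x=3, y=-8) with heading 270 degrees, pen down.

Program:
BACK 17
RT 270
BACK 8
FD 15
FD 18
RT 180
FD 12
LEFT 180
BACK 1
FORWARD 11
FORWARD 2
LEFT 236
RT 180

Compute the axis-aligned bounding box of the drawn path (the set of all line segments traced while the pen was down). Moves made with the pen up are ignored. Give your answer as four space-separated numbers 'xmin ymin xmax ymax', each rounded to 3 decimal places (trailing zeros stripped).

Answer: -5 -8 28 9

Derivation:
Executing turtle program step by step:
Start: pos=(3,-8), heading=270, pen down
BK 17: (3,-8) -> (3,9) [heading=270, draw]
RT 270: heading 270 -> 0
BK 8: (3,9) -> (-5,9) [heading=0, draw]
FD 15: (-5,9) -> (10,9) [heading=0, draw]
FD 18: (10,9) -> (28,9) [heading=0, draw]
RT 180: heading 0 -> 180
FD 12: (28,9) -> (16,9) [heading=180, draw]
LT 180: heading 180 -> 0
BK 1: (16,9) -> (15,9) [heading=0, draw]
FD 11: (15,9) -> (26,9) [heading=0, draw]
FD 2: (26,9) -> (28,9) [heading=0, draw]
LT 236: heading 0 -> 236
RT 180: heading 236 -> 56
Final: pos=(28,9), heading=56, 8 segment(s) drawn

Segment endpoints: x in {-5, 3, 3, 10, 15, 16, 26, 28}, y in {-8, 9, 9}
xmin=-5, ymin=-8, xmax=28, ymax=9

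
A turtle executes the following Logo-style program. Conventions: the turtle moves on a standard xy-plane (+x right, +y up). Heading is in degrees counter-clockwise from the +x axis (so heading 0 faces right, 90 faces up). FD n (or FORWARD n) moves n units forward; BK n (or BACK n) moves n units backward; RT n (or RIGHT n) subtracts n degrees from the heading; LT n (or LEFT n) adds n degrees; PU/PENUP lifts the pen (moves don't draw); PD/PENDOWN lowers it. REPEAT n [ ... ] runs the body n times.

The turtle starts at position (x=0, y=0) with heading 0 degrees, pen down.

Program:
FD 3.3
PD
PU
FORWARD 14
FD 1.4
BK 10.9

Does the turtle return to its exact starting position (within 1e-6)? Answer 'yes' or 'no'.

Executing turtle program step by step:
Start: pos=(0,0), heading=0, pen down
FD 3.3: (0,0) -> (3.3,0) [heading=0, draw]
PD: pen down
PU: pen up
FD 14: (3.3,0) -> (17.3,0) [heading=0, move]
FD 1.4: (17.3,0) -> (18.7,0) [heading=0, move]
BK 10.9: (18.7,0) -> (7.8,0) [heading=0, move]
Final: pos=(7.8,0), heading=0, 1 segment(s) drawn

Start position: (0, 0)
Final position: (7.8, 0)
Distance = 7.8; >= 1e-6 -> NOT closed

Answer: no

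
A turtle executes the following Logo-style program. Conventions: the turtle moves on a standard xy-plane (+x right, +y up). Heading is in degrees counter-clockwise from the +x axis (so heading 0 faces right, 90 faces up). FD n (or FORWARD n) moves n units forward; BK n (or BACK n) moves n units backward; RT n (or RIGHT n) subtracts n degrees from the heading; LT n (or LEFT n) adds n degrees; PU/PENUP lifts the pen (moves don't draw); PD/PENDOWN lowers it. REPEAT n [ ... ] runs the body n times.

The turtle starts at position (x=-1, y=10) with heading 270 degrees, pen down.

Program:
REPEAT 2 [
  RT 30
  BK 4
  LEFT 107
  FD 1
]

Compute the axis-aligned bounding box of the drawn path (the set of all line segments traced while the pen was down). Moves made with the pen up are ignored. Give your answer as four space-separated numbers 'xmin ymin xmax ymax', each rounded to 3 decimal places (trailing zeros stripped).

Answer: -1 10 1.974 16.866

Derivation:
Executing turtle program step by step:
Start: pos=(-1,10), heading=270, pen down
REPEAT 2 [
  -- iteration 1/2 --
  RT 30: heading 270 -> 240
  BK 4: (-1,10) -> (1,13.464) [heading=240, draw]
  LT 107: heading 240 -> 347
  FD 1: (1,13.464) -> (1.974,13.239) [heading=347, draw]
  -- iteration 2/2 --
  RT 30: heading 347 -> 317
  BK 4: (1.974,13.239) -> (-0.951,15.967) [heading=317, draw]
  LT 107: heading 317 -> 64
  FD 1: (-0.951,15.967) -> (-0.513,16.866) [heading=64, draw]
]
Final: pos=(-0.513,16.866), heading=64, 4 segment(s) drawn

Segment endpoints: x in {-1, -0.951, -0.513, 1, 1.974}, y in {10, 13.239, 13.464, 15.967, 16.866}
xmin=-1, ymin=10, xmax=1.974, ymax=16.866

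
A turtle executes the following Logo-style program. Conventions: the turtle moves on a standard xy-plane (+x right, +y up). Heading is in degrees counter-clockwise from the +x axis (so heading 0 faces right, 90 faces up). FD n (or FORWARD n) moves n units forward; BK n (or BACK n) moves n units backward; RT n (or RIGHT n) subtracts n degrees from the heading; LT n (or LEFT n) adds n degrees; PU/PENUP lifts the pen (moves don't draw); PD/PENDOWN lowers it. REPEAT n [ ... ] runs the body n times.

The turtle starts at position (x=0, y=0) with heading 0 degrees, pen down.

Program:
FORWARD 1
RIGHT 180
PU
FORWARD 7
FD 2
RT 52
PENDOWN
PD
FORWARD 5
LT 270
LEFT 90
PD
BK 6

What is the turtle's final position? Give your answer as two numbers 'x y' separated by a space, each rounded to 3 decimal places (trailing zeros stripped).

Executing turtle program step by step:
Start: pos=(0,0), heading=0, pen down
FD 1: (0,0) -> (1,0) [heading=0, draw]
RT 180: heading 0 -> 180
PU: pen up
FD 7: (1,0) -> (-6,0) [heading=180, move]
FD 2: (-6,0) -> (-8,0) [heading=180, move]
RT 52: heading 180 -> 128
PD: pen down
PD: pen down
FD 5: (-8,0) -> (-11.078,3.94) [heading=128, draw]
LT 270: heading 128 -> 38
LT 90: heading 38 -> 128
PD: pen down
BK 6: (-11.078,3.94) -> (-7.384,-0.788) [heading=128, draw]
Final: pos=(-7.384,-0.788), heading=128, 3 segment(s) drawn

Answer: -7.384 -0.788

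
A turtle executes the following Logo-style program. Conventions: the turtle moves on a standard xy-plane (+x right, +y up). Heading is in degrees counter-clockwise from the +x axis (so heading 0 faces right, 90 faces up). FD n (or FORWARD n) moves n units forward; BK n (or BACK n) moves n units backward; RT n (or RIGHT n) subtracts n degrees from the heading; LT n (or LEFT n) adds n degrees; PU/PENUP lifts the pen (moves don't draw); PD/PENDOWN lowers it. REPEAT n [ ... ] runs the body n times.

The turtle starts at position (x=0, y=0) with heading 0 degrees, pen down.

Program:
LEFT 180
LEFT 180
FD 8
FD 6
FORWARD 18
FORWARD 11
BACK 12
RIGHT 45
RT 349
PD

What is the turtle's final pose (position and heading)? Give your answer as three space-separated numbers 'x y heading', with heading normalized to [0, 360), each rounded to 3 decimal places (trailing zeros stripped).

Executing turtle program step by step:
Start: pos=(0,0), heading=0, pen down
LT 180: heading 0 -> 180
LT 180: heading 180 -> 0
FD 8: (0,0) -> (8,0) [heading=0, draw]
FD 6: (8,0) -> (14,0) [heading=0, draw]
FD 18: (14,0) -> (32,0) [heading=0, draw]
FD 11: (32,0) -> (43,0) [heading=0, draw]
BK 12: (43,0) -> (31,0) [heading=0, draw]
RT 45: heading 0 -> 315
RT 349: heading 315 -> 326
PD: pen down
Final: pos=(31,0), heading=326, 5 segment(s) drawn

Answer: 31 0 326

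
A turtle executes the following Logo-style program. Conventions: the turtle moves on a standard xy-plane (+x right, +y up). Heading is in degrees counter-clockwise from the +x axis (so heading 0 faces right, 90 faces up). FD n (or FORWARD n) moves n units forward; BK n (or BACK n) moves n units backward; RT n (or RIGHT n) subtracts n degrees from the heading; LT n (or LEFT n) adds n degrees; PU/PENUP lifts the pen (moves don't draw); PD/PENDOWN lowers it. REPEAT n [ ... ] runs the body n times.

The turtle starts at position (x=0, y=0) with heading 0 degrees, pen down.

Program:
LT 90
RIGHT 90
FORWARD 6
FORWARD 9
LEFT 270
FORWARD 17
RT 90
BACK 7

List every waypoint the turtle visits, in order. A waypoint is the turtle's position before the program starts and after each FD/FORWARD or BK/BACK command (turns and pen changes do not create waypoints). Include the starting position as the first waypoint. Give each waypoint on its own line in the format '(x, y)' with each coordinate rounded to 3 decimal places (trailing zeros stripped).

Answer: (0, 0)
(6, 0)
(15, 0)
(15, -17)
(22, -17)

Derivation:
Executing turtle program step by step:
Start: pos=(0,0), heading=0, pen down
LT 90: heading 0 -> 90
RT 90: heading 90 -> 0
FD 6: (0,0) -> (6,0) [heading=0, draw]
FD 9: (6,0) -> (15,0) [heading=0, draw]
LT 270: heading 0 -> 270
FD 17: (15,0) -> (15,-17) [heading=270, draw]
RT 90: heading 270 -> 180
BK 7: (15,-17) -> (22,-17) [heading=180, draw]
Final: pos=(22,-17), heading=180, 4 segment(s) drawn
Waypoints (5 total):
(0, 0)
(6, 0)
(15, 0)
(15, -17)
(22, -17)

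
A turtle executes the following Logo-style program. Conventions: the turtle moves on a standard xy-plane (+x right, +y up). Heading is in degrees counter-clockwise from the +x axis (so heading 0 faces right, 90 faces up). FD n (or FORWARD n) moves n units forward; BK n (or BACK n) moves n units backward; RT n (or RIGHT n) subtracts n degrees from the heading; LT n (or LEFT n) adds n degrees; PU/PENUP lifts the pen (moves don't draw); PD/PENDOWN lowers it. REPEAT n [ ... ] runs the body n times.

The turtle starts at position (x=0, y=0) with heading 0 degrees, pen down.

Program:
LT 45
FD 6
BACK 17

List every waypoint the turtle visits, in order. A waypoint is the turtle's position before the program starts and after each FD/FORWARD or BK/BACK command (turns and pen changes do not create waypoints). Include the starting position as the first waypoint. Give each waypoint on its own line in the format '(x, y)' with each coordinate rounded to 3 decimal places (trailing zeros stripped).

Answer: (0, 0)
(4.243, 4.243)
(-7.778, -7.778)

Derivation:
Executing turtle program step by step:
Start: pos=(0,0), heading=0, pen down
LT 45: heading 0 -> 45
FD 6: (0,0) -> (4.243,4.243) [heading=45, draw]
BK 17: (4.243,4.243) -> (-7.778,-7.778) [heading=45, draw]
Final: pos=(-7.778,-7.778), heading=45, 2 segment(s) drawn
Waypoints (3 total):
(0, 0)
(4.243, 4.243)
(-7.778, -7.778)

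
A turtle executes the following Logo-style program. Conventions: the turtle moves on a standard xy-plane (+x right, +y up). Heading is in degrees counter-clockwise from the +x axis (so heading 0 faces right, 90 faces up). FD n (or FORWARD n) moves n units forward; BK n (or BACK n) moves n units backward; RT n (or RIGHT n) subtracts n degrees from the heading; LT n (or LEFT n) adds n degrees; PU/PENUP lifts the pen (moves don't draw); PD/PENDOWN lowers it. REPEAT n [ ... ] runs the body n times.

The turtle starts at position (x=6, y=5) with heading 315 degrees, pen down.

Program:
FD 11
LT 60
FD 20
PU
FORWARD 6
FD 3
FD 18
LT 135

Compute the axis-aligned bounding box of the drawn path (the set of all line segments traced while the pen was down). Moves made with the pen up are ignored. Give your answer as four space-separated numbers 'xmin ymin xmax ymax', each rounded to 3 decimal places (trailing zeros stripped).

Executing turtle program step by step:
Start: pos=(6,5), heading=315, pen down
FD 11: (6,5) -> (13.778,-2.778) [heading=315, draw]
LT 60: heading 315 -> 15
FD 20: (13.778,-2.778) -> (33.097,2.398) [heading=15, draw]
PU: pen up
FD 6: (33.097,2.398) -> (38.892,3.951) [heading=15, move]
FD 3: (38.892,3.951) -> (41.79,4.728) [heading=15, move]
FD 18: (41.79,4.728) -> (59.177,9.386) [heading=15, move]
LT 135: heading 15 -> 150
Final: pos=(59.177,9.386), heading=150, 2 segment(s) drawn

Segment endpoints: x in {6, 13.778, 33.097}, y in {-2.778, 2.398, 5}
xmin=6, ymin=-2.778, xmax=33.097, ymax=5

Answer: 6 -2.778 33.097 5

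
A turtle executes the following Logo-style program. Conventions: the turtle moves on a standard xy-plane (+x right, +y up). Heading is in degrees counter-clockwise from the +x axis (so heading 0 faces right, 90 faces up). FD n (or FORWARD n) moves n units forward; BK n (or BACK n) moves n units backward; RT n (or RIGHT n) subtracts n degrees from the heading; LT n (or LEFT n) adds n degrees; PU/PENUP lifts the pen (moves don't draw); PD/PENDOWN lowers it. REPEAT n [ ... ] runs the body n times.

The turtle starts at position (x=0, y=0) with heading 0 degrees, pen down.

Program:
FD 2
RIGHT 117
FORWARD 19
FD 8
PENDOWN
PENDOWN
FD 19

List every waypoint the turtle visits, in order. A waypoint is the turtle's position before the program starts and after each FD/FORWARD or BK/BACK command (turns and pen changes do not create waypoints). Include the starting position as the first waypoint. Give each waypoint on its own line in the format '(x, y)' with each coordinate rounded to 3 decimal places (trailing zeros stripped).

Executing turtle program step by step:
Start: pos=(0,0), heading=0, pen down
FD 2: (0,0) -> (2,0) [heading=0, draw]
RT 117: heading 0 -> 243
FD 19: (2,0) -> (-6.626,-16.929) [heading=243, draw]
FD 8: (-6.626,-16.929) -> (-10.258,-24.057) [heading=243, draw]
PD: pen down
PD: pen down
FD 19: (-10.258,-24.057) -> (-18.884,-40.986) [heading=243, draw]
Final: pos=(-18.884,-40.986), heading=243, 4 segment(s) drawn
Waypoints (5 total):
(0, 0)
(2, 0)
(-6.626, -16.929)
(-10.258, -24.057)
(-18.884, -40.986)

Answer: (0, 0)
(2, 0)
(-6.626, -16.929)
(-10.258, -24.057)
(-18.884, -40.986)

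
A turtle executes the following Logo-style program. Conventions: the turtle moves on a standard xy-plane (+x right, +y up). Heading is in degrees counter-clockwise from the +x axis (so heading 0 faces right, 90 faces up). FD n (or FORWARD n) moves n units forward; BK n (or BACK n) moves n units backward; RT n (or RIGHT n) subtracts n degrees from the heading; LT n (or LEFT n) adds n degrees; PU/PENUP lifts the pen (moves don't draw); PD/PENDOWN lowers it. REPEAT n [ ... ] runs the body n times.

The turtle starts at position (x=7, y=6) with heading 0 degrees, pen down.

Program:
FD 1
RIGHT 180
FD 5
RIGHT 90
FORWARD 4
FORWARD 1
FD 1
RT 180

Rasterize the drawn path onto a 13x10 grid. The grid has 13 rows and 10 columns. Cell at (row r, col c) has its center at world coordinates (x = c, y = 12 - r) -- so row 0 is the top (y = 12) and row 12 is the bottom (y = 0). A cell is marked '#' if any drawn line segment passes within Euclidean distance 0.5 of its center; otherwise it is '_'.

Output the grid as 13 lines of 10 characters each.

Answer: ___#______
___#______
___#______
___#______
___#______
___#______
___######_
__________
__________
__________
__________
__________
__________

Derivation:
Segment 0: (7,6) -> (8,6)
Segment 1: (8,6) -> (3,6)
Segment 2: (3,6) -> (3,10)
Segment 3: (3,10) -> (3,11)
Segment 4: (3,11) -> (3,12)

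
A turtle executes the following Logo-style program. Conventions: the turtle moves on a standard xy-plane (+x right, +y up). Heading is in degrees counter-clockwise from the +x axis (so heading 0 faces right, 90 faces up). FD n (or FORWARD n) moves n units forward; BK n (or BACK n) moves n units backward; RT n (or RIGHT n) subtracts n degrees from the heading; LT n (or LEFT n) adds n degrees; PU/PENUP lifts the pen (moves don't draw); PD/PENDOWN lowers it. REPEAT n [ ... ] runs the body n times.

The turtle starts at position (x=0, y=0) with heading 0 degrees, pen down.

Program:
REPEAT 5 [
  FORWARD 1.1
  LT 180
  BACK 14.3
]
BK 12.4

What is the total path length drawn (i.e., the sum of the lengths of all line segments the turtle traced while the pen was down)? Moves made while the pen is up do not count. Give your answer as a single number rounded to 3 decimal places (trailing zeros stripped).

Answer: 89.4

Derivation:
Executing turtle program step by step:
Start: pos=(0,0), heading=0, pen down
REPEAT 5 [
  -- iteration 1/5 --
  FD 1.1: (0,0) -> (1.1,0) [heading=0, draw]
  LT 180: heading 0 -> 180
  BK 14.3: (1.1,0) -> (15.4,0) [heading=180, draw]
  -- iteration 2/5 --
  FD 1.1: (15.4,0) -> (14.3,0) [heading=180, draw]
  LT 180: heading 180 -> 0
  BK 14.3: (14.3,0) -> (0,0) [heading=0, draw]
  -- iteration 3/5 --
  FD 1.1: (0,0) -> (1.1,0) [heading=0, draw]
  LT 180: heading 0 -> 180
  BK 14.3: (1.1,0) -> (15.4,0) [heading=180, draw]
  -- iteration 4/5 --
  FD 1.1: (15.4,0) -> (14.3,0) [heading=180, draw]
  LT 180: heading 180 -> 0
  BK 14.3: (14.3,0) -> (0,0) [heading=0, draw]
  -- iteration 5/5 --
  FD 1.1: (0,0) -> (1.1,0) [heading=0, draw]
  LT 180: heading 0 -> 180
  BK 14.3: (1.1,0) -> (15.4,0) [heading=180, draw]
]
BK 12.4: (15.4,0) -> (27.8,0) [heading=180, draw]
Final: pos=(27.8,0), heading=180, 11 segment(s) drawn

Segment lengths:
  seg 1: (0,0) -> (1.1,0), length = 1.1
  seg 2: (1.1,0) -> (15.4,0), length = 14.3
  seg 3: (15.4,0) -> (14.3,0), length = 1.1
  seg 4: (14.3,0) -> (0,0), length = 14.3
  seg 5: (0,0) -> (1.1,0), length = 1.1
  seg 6: (1.1,0) -> (15.4,0), length = 14.3
  seg 7: (15.4,0) -> (14.3,0), length = 1.1
  seg 8: (14.3,0) -> (0,0), length = 14.3
  seg 9: (0,0) -> (1.1,0), length = 1.1
  seg 10: (1.1,0) -> (15.4,0), length = 14.3
  seg 11: (15.4,0) -> (27.8,0), length = 12.4
Total = 89.4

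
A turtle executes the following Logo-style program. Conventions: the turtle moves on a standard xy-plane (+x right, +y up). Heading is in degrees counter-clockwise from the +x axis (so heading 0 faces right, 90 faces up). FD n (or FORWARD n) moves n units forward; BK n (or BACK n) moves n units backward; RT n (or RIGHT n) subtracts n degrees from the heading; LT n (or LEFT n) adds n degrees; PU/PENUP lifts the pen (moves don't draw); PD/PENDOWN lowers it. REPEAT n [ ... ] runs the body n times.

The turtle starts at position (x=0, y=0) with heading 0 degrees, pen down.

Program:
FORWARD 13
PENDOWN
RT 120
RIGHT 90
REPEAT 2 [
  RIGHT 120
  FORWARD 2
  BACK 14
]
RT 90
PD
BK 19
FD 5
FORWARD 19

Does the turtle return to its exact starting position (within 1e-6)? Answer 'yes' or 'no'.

Answer: no

Derivation:
Executing turtle program step by step:
Start: pos=(0,0), heading=0, pen down
FD 13: (0,0) -> (13,0) [heading=0, draw]
PD: pen down
RT 120: heading 0 -> 240
RT 90: heading 240 -> 150
REPEAT 2 [
  -- iteration 1/2 --
  RT 120: heading 150 -> 30
  FD 2: (13,0) -> (14.732,1) [heading=30, draw]
  BK 14: (14.732,1) -> (2.608,-6) [heading=30, draw]
  -- iteration 2/2 --
  RT 120: heading 30 -> 270
  FD 2: (2.608,-6) -> (2.608,-8) [heading=270, draw]
  BK 14: (2.608,-8) -> (2.608,6) [heading=270, draw]
]
RT 90: heading 270 -> 180
PD: pen down
BK 19: (2.608,6) -> (21.608,6) [heading=180, draw]
FD 5: (21.608,6) -> (16.608,6) [heading=180, draw]
FD 19: (16.608,6) -> (-2.392,6) [heading=180, draw]
Final: pos=(-2.392,6), heading=180, 8 segment(s) drawn

Start position: (0, 0)
Final position: (-2.392, 6)
Distance = 6.459; >= 1e-6 -> NOT closed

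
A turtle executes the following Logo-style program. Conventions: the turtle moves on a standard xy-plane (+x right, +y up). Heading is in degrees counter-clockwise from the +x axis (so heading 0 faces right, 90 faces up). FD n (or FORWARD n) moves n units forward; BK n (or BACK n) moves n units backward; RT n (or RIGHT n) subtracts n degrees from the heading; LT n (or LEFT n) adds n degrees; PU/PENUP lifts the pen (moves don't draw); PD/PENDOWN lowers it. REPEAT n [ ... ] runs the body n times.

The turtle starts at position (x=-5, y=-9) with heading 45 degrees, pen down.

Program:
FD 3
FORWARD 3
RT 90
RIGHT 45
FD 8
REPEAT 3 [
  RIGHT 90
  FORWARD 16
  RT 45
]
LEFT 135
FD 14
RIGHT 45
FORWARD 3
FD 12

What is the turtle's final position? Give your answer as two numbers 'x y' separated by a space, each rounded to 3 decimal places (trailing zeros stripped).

Answer: 19.163 -28.05

Derivation:
Executing turtle program step by step:
Start: pos=(-5,-9), heading=45, pen down
FD 3: (-5,-9) -> (-2.879,-6.879) [heading=45, draw]
FD 3: (-2.879,-6.879) -> (-0.757,-4.757) [heading=45, draw]
RT 90: heading 45 -> 315
RT 45: heading 315 -> 270
FD 8: (-0.757,-4.757) -> (-0.757,-12.757) [heading=270, draw]
REPEAT 3 [
  -- iteration 1/3 --
  RT 90: heading 270 -> 180
  FD 16: (-0.757,-12.757) -> (-16.757,-12.757) [heading=180, draw]
  RT 45: heading 180 -> 135
  -- iteration 2/3 --
  RT 90: heading 135 -> 45
  FD 16: (-16.757,-12.757) -> (-5.444,-1.444) [heading=45, draw]
  RT 45: heading 45 -> 0
  -- iteration 3/3 --
  RT 90: heading 0 -> 270
  FD 16: (-5.444,-1.444) -> (-5.444,-17.444) [heading=270, draw]
  RT 45: heading 270 -> 225
]
LT 135: heading 225 -> 0
FD 14: (-5.444,-17.444) -> (8.556,-17.444) [heading=0, draw]
RT 45: heading 0 -> 315
FD 3: (8.556,-17.444) -> (10.678,-19.565) [heading=315, draw]
FD 12: (10.678,-19.565) -> (19.163,-28.05) [heading=315, draw]
Final: pos=(19.163,-28.05), heading=315, 9 segment(s) drawn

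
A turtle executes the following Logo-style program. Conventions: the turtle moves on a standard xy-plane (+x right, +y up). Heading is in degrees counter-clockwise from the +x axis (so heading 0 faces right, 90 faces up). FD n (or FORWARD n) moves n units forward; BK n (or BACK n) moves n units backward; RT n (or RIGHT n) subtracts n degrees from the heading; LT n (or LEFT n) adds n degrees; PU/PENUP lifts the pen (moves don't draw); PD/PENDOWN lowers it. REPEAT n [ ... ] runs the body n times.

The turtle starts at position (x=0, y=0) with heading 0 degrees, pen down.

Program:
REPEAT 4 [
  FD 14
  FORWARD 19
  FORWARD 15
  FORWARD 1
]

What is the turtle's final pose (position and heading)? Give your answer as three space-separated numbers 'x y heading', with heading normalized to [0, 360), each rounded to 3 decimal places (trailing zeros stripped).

Answer: 196 0 0

Derivation:
Executing turtle program step by step:
Start: pos=(0,0), heading=0, pen down
REPEAT 4 [
  -- iteration 1/4 --
  FD 14: (0,0) -> (14,0) [heading=0, draw]
  FD 19: (14,0) -> (33,0) [heading=0, draw]
  FD 15: (33,0) -> (48,0) [heading=0, draw]
  FD 1: (48,0) -> (49,0) [heading=0, draw]
  -- iteration 2/4 --
  FD 14: (49,0) -> (63,0) [heading=0, draw]
  FD 19: (63,0) -> (82,0) [heading=0, draw]
  FD 15: (82,0) -> (97,0) [heading=0, draw]
  FD 1: (97,0) -> (98,0) [heading=0, draw]
  -- iteration 3/4 --
  FD 14: (98,0) -> (112,0) [heading=0, draw]
  FD 19: (112,0) -> (131,0) [heading=0, draw]
  FD 15: (131,0) -> (146,0) [heading=0, draw]
  FD 1: (146,0) -> (147,0) [heading=0, draw]
  -- iteration 4/4 --
  FD 14: (147,0) -> (161,0) [heading=0, draw]
  FD 19: (161,0) -> (180,0) [heading=0, draw]
  FD 15: (180,0) -> (195,0) [heading=0, draw]
  FD 1: (195,0) -> (196,0) [heading=0, draw]
]
Final: pos=(196,0), heading=0, 16 segment(s) drawn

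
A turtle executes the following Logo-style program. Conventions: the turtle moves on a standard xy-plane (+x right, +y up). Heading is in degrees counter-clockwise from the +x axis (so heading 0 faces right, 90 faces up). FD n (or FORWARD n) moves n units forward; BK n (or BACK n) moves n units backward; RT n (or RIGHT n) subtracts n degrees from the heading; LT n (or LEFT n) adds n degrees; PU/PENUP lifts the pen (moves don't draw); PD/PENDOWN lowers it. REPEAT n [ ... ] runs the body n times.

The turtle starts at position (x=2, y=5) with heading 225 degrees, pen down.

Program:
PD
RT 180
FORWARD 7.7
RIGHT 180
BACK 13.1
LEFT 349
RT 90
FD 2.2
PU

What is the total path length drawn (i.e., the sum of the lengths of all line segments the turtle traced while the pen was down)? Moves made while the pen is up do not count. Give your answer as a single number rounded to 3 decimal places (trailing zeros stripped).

Executing turtle program step by step:
Start: pos=(2,5), heading=225, pen down
PD: pen down
RT 180: heading 225 -> 45
FD 7.7: (2,5) -> (7.445,10.445) [heading=45, draw]
RT 180: heading 45 -> 225
BK 13.1: (7.445,10.445) -> (16.708,19.708) [heading=225, draw]
LT 349: heading 225 -> 214
RT 90: heading 214 -> 124
FD 2.2: (16.708,19.708) -> (15.478,21.532) [heading=124, draw]
PU: pen up
Final: pos=(15.478,21.532), heading=124, 3 segment(s) drawn

Segment lengths:
  seg 1: (2,5) -> (7.445,10.445), length = 7.7
  seg 2: (7.445,10.445) -> (16.708,19.708), length = 13.1
  seg 3: (16.708,19.708) -> (15.478,21.532), length = 2.2
Total = 23

Answer: 23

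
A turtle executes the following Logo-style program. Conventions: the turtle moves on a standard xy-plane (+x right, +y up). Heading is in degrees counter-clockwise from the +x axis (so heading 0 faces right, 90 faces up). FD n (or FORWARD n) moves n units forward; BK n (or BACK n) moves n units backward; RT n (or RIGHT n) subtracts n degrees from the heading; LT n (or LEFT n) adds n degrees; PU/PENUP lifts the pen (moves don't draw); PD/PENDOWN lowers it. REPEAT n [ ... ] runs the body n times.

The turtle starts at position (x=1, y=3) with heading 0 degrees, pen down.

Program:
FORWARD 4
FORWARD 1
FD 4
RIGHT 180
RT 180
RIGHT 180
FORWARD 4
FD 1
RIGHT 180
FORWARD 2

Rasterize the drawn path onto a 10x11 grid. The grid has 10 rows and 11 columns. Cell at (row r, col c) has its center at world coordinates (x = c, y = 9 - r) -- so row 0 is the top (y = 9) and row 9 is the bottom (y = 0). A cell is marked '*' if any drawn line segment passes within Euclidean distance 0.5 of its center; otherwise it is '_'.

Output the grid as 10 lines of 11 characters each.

Segment 0: (1,3) -> (5,3)
Segment 1: (5,3) -> (6,3)
Segment 2: (6,3) -> (10,3)
Segment 3: (10,3) -> (6,3)
Segment 4: (6,3) -> (5,3)
Segment 5: (5,3) -> (7,3)

Answer: ___________
___________
___________
___________
___________
___________
_**********
___________
___________
___________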